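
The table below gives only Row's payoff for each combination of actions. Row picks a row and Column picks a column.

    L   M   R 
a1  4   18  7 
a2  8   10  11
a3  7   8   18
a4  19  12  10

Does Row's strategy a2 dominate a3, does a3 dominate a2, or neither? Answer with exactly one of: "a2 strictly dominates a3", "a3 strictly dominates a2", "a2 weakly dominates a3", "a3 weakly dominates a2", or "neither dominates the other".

Compare a2 to a3 across each opponent action: L: 8>7, M: 10>8, R: 11<18.
a2 does better at L, M but worse at R; neither strategy dominates the other.

neither dominates the other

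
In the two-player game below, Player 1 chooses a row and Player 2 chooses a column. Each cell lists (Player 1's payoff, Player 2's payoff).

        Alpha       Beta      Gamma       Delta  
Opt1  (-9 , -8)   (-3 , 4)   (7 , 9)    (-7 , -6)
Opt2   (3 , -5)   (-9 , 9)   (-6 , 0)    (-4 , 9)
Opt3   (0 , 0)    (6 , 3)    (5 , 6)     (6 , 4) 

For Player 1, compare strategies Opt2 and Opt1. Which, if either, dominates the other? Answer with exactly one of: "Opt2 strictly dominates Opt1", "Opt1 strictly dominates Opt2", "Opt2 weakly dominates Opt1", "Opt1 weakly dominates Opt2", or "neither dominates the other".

Compare Opt2 to Opt1 across each opponent action: Alpha: 3>-9, Beta: -9<-3, Gamma: -6<7, Delta: -4>-7.
Opt2 does better at Alpha, Delta but worse at Beta, Gamma; neither strategy dominates the other.

neither dominates the other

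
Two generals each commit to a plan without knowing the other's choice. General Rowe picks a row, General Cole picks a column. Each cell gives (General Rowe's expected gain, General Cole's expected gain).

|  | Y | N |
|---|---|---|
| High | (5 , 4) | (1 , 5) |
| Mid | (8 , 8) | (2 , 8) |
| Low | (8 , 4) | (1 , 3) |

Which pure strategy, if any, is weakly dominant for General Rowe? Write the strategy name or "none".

Mid vs High: Y: 8>5, N: 2>1.
Mid vs Low: Y: 8=8, N: 2>1.
Mid is at least as good as every other strategy against every opponent action, so it is weakly dominant.

Mid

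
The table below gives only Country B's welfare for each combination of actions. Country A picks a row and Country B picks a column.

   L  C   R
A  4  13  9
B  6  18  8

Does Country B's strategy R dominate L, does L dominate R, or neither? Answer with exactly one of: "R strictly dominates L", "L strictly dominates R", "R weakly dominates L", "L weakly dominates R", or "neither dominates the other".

Compare R to L across every action of Country A: A: 9>4, B: 8>6.
Every comparison favours R, so R strictly dominates L.

R strictly dominates L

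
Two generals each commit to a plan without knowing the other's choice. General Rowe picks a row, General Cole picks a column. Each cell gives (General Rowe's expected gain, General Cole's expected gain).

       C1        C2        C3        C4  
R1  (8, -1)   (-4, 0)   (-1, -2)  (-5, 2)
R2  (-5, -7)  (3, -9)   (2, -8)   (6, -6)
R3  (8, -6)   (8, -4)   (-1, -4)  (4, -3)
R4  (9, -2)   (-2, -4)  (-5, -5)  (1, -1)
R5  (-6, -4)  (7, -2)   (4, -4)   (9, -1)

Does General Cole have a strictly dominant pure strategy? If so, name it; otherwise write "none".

C4 vs C1: R1: 2>-1, R2: -6>-7, R3: -3>-6, R4: -1>-2, R5: -1>-4.
C4 vs C2: R1: 2>0, R2: -6>-9, R3: -3>-4, R4: -1>-4, R5: -1>-2.
C4 vs C3: R1: 2>-2, R2: -6>-8, R3: -3>-4, R4: -1>-5, R5: -1>-4.
C4 strictly beats every other strategy against every opponent action, so it is strictly dominant.

C4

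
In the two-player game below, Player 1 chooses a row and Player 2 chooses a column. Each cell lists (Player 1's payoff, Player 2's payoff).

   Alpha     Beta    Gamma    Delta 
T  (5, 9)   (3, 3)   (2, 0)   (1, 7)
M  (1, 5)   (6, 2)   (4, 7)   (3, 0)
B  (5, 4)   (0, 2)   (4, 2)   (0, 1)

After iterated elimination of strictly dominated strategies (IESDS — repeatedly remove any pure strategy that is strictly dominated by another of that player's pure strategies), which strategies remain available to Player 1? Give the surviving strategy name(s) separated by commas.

T, M, B

Player 2's strategy Beta is strictly dominated by Alpha (T: 9>3, M: 5>2, B: 4>2) and is removed.
For Player 2, Alpha strictly dominates Delta on the remaining rows (T: 9>7, M: 5>0, B: 4>1); eliminate Delta.
Among the remaining strategies, none is strictly dominated by another pure strategy of the same player, so the elimination stops.
Surviving strategies — Player 1: {T, M, B}; Player 2: {Alpha, Gamma}.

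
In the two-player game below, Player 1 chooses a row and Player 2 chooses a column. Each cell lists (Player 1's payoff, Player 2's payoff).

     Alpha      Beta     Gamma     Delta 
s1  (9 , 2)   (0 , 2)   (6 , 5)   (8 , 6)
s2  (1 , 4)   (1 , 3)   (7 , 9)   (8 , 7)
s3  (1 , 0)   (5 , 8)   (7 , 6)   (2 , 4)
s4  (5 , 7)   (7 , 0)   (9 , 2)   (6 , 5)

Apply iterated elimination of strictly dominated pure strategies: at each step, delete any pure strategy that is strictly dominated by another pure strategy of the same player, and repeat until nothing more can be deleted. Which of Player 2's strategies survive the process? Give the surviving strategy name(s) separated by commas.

Alpha, Gamma, Delta

Player 1's strategy s3 is strictly dominated by s4 (Alpha: 5>1, Beta: 7>5, Gamma: 9>7, Delta: 6>2) and is removed.
Player 2's strategy Beta is strictly dominated by Gamma (s1: 5>2, s2: 9>3, s4: 2>0) and is removed.
Among the remaining strategies, none is strictly dominated by another pure strategy of the same player, so the elimination stops.
Surviving strategies — Player 1: {s1, s2, s4}; Player 2: {Alpha, Gamma, Delta}.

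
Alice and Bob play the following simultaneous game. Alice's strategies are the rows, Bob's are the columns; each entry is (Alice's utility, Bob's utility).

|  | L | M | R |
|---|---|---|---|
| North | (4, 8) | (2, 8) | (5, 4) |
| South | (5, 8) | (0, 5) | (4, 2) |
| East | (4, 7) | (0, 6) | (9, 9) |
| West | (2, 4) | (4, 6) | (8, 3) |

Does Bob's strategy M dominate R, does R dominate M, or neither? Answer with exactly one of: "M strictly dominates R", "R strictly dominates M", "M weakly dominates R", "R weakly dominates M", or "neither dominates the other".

M's payoffs vs R's, by Alice's action — North: 8>4, South: 5>2, East: 6<9, West: 6>3.
M does better at North, South, West but worse at East; neither strategy dominates the other.

neither dominates the other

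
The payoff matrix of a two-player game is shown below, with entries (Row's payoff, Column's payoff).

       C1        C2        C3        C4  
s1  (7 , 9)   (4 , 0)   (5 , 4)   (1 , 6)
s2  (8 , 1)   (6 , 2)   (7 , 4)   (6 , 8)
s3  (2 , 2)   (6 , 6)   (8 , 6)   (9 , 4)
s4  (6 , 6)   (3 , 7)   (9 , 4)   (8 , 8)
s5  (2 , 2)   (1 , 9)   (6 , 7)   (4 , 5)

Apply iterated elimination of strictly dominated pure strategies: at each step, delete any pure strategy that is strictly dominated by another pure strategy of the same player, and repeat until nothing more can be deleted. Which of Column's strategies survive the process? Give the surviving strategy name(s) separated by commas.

C2, C3, C4

Row s1 is eliminated: s2 beats it against every remaining column (C1: 8>7, C2: 6>4, C3: 7>5, C4: 6>1).
Row's strategy s5 is strictly dominated by s2 (C1: 8>2, C2: 6>1, C3: 7>6, C4: 6>4) and is removed.
For Column, C2 strictly dominates C1 on the remaining rows (s2: 2>1, s3: 6>2, s4: 7>6); eliminate C1.
Among the remaining strategies, none is strictly dominated by another pure strategy of the same player, so the elimination stops.
Surviving strategies — Row: {s2, s3, s4}; Column: {C2, C3, C4}.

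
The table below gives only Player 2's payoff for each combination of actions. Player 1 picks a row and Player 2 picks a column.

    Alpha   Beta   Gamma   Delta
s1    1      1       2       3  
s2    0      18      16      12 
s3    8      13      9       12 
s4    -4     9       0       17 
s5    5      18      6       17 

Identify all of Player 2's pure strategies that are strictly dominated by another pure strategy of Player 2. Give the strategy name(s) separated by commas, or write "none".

Gamma strictly dominates Alpha — s1: 2>1, s2: 16>0, s3: 9>8, s4: 0>-4, s5: 6>5.
Beta is not dominated — it holds its own against Alpha at s1 (1=1); Gamma at s2 (18>16); Delta at s2 (18>12).
Nothing dominates Gamma: Alpha at s1 (2>1); Beta at s1 (2>1); Delta at s2 (16>12).
Delta is not dominated — it holds its own against Alpha at s1 (3>1); Beta at s1 (3>1); Gamma at s1 (3>2).

Alpha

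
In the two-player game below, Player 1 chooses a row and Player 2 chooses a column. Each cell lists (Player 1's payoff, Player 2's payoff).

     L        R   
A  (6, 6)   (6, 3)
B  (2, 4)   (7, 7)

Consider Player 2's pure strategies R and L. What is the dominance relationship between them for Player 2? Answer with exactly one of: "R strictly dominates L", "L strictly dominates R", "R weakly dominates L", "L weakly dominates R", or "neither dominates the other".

neither dominates the other

Compare R to L across every action of Player 1: A: 3<6, B: 7>4.
R does better at B but worse at A; neither strategy dominates the other.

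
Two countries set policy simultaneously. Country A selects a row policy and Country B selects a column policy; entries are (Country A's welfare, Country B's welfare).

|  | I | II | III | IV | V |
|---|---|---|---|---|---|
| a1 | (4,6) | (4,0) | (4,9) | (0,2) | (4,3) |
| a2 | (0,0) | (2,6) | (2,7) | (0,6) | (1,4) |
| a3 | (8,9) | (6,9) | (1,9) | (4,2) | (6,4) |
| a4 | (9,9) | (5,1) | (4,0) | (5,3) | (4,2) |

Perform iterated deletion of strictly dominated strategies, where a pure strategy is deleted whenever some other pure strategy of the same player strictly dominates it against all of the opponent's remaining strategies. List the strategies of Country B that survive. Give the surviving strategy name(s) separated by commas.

For Country A, a4 strictly dominates a2 on the remaining columns (I: 9>0, II: 5>2, III: 4>2, IV: 5>0, V: 4>1); eliminate a2.
Country B's strategy IV is strictly dominated by I (a1: 6>2, a3: 9>2, a4: 9>3) and is removed.
Column V is eliminated: I beats it against every remaining row (a1: 6>3, a3: 9>4, a4: 9>2).
Among the remaining strategies, none is strictly dominated by another pure strategy of the same player, so the elimination stops.
Surviving strategies — Country A: {a1, a3, a4}; Country B: {I, II, III}.

I, II, III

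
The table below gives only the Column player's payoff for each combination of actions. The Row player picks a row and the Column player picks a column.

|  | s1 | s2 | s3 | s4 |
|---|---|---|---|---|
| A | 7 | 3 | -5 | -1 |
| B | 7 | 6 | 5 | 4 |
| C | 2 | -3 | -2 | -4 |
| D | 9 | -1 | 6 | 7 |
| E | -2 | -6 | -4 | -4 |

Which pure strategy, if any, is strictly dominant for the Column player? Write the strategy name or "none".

s1

s1 vs s2: A: 7>3, B: 7>6, C: 2>-3, D: 9>-1, E: -2>-6.
s1 vs s3: A: 7>-5, B: 7>5, C: 2>-2, D: 9>6, E: -2>-4.
s1 vs s4: A: 7>-1, B: 7>4, C: 2>-4, D: 9>7, E: -2>-4.
s1 strictly beats every other strategy against every opponent action, so it is strictly dominant.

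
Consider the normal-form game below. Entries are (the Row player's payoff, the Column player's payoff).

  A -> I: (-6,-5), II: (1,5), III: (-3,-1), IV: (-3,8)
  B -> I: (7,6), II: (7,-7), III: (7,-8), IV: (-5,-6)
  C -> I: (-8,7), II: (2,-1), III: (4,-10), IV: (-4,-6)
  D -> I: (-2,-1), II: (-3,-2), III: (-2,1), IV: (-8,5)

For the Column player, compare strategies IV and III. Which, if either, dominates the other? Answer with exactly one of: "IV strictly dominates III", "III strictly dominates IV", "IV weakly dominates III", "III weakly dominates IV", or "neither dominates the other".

IV strictly dominates III

Compare IV to III across each opponent action: A: 8>-1, B: -6>-8, C: -6>-10, D: 5>1.
IV gives a strictly higher payoff against each opponent action, so IV strictly dominates III.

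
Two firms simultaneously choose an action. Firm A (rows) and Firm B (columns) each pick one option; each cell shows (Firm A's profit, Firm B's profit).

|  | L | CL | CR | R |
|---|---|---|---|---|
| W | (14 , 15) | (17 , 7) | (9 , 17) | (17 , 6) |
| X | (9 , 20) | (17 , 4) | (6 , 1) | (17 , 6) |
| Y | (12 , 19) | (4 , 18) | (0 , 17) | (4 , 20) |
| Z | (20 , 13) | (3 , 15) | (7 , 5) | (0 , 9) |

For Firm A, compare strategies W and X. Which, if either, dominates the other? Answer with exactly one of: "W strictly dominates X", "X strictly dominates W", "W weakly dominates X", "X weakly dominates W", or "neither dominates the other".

W weakly dominates X

W's payoffs vs X's, by Firm B's action — L: 14>9, CL: 17=17, CR: 9>6, R: 17=17.
W is at least as good everywhere and strictly better somewhere (tied only at CL, R), so W weakly but not strictly dominates X.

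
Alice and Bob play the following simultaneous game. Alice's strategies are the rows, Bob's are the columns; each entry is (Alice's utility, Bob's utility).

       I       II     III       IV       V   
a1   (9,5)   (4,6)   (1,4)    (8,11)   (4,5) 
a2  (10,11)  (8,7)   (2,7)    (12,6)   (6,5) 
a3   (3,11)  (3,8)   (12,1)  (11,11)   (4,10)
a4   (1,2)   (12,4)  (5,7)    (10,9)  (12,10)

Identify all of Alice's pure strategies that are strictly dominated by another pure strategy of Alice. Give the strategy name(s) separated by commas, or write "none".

a1

a1 is strictly dominated by a2 (I: 10>9, II: 8>4, III: 2>1, IV: 12>8, V: 6>4).
a2: no other strategy beats it everywhere (a1 at I (10>9); a3 at I (10>3); a4 at I (10>1)).
Nothing dominates a3: a1 at III (12>1); a2 at III (12>2); a4 at I (3>1).
Nothing dominates a4: a1 at II (12>4); a2 at II (12>8); a3 at II (12>3).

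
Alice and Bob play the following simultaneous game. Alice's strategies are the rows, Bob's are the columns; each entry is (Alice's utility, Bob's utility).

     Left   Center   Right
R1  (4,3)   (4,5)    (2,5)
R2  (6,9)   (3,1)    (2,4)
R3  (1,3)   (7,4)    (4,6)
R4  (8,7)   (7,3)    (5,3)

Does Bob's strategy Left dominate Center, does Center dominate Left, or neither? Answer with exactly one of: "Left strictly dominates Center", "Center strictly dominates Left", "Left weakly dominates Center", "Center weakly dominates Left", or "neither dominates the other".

neither dominates the other

Compare Left to Center across every action of Alice: R1: 3<5, R2: 9>1, R3: 3<4, R4: 7>3.
Left does better at R2, R4 but worse at R1, R3; neither strategy dominates the other.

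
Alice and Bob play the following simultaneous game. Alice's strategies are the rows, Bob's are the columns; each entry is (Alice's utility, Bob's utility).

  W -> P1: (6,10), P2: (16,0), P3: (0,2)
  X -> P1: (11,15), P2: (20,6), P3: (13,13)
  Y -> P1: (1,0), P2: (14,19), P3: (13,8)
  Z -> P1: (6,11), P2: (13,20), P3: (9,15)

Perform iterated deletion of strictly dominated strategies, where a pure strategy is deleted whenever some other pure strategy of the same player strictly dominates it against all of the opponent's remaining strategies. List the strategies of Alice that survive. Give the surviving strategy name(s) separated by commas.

X, Y

Row W is eliminated: X beats it against every remaining column (P1: 11>6, P2: 20>16, P3: 13>0).
Row Z is eliminated: X beats it against every remaining column (P1: 11>6, P2: 20>13, P3: 13>9).
Among the remaining strategies, none is strictly dominated by another pure strategy of the same player, so the elimination stops.
Surviving strategies — Alice: {X, Y}; Bob: {P1, P2, P3}.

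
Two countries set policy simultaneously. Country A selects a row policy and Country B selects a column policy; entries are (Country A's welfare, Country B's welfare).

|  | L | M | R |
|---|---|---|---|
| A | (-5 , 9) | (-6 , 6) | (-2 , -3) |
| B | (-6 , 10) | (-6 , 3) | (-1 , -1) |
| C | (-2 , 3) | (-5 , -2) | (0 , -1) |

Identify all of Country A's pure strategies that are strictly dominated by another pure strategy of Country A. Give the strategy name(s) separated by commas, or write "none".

A, B

A is strictly dominated by C (L: -2>-5, M: -5>-6, R: 0>-2).
C strictly dominates B — L: -2>-6, M: -5>-6, R: 0>-1.
C: no other strategy beats it everywhere (A at L (-2>-5); B at L (-2>-6)).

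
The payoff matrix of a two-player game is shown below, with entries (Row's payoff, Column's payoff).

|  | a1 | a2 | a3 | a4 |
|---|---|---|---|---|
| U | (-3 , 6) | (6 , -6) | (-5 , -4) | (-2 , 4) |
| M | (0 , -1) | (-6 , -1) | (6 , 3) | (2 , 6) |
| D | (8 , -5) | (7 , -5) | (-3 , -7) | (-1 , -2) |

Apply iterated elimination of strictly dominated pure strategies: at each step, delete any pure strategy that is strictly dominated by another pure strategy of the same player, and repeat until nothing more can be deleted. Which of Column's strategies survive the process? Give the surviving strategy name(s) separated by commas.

a4

Row U is eliminated: D beats it against every remaining column (a1: 8>-3, a2: 7>6, a3: -3>-5, a4: -1>-2).
Column's strategy a1 is strictly dominated by a4 (M: 6>-1, D: -2>-5) and is removed.
For Column, a4 strictly dominates a2 on the remaining rows (M: 6>-1, D: -2>-5); eliminate a2.
Row D is eliminated: M beats it against every remaining column (a3: 6>-3, a4: 2>-1).
Column's strategy a3 is strictly dominated by a4 (M: 6>3) and is removed.
Among the remaining strategies, none is strictly dominated by another pure strategy of the same player, so the elimination stops.
Surviving strategies — Row: {M}; Column: {a4}.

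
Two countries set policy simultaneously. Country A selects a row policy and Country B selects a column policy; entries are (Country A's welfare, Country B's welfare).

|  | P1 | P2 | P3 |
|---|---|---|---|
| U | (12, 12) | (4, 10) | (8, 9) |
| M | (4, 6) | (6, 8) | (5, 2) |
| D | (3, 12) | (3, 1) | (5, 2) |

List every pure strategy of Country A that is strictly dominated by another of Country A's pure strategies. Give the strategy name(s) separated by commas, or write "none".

D

U is not dominated — it holds its own against M at P1 (12>4); D at P1 (12>3).
Nothing dominates M: U at P2 (6>4); D at P1 (4>3).
D is strictly dominated by U (P1: 12>3, P2: 4>3, P3: 8>5).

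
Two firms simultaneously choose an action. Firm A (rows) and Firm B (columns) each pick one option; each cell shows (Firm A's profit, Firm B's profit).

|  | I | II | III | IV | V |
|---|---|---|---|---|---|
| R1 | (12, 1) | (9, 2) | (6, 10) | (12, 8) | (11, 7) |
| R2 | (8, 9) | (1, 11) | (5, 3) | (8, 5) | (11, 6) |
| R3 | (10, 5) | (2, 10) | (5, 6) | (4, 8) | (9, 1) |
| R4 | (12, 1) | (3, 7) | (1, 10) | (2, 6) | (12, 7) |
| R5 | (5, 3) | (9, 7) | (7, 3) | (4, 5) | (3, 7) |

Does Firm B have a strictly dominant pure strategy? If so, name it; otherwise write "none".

I fails to dominate II at R1 (1<2).
II fails to dominate III at R1 (2<10).
III fails to dominate I at R2 (3<9).
IV fails to dominate I at R2 (5<9).
V fails to dominate I at R2 (6<9).
No single strategy dominates all the others.

none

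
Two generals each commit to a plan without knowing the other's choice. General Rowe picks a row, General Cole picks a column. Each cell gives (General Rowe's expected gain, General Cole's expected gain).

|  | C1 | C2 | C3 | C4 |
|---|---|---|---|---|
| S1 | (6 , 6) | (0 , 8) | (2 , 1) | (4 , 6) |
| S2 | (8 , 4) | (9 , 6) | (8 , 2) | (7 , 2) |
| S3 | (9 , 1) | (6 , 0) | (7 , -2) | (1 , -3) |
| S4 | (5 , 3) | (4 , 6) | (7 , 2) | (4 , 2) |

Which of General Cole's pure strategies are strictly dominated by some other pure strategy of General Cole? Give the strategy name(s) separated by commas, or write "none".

C3, C4

C1 is not dominated — it holds its own against C2 at S3 (1>0); C3 at S1 (6>1); C4 at S1 (6=6).
Nothing dominates C2: C1 at S1 (8>6); C3 at S1 (8>1); C4 at S1 (8>6).
C3 is strictly dominated by C1 (S1: 6>1, S2: 4>2, S3: 1>-2, S4: 3>2).
C4: dominated, since C2 does at least as well everywhere (S1: 8>6, S2: 6>2, S3: 0>-3, S4: 6>2).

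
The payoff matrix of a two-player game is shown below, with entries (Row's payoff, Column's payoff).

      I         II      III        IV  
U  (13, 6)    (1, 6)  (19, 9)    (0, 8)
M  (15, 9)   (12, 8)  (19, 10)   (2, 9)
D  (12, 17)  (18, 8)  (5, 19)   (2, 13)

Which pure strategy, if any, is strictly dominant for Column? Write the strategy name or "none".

III vs I: U: 9>6, M: 10>9, D: 19>17.
III vs II: U: 9>6, M: 10>8, D: 19>8.
III vs IV: U: 9>8, M: 10>9, D: 19>13.
III strictly beats every other strategy against every opponent action, so it is strictly dominant.

III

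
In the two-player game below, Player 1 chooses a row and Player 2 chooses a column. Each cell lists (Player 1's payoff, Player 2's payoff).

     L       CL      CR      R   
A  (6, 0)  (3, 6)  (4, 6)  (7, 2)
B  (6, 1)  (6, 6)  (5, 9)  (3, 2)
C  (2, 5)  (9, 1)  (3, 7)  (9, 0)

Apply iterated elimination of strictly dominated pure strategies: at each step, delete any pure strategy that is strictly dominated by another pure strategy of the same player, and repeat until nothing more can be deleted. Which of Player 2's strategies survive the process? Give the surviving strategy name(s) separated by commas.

Player 2's strategy L is strictly dominated by CR (A: 6>0, B: 9>1, C: 7>5) and is removed.
Column R is eliminated: CL beats it against every remaining row (A: 6>2, B: 6>2, C: 1>0).
Row A is eliminated: B beats it against every remaining column (CL: 6>3, CR: 5>4).
For Player 2, CR strictly dominates CL on the remaining rows (B: 9>6, C: 7>1); eliminate CL.
Player 1's strategy C is strictly dominated by B (CR: 5>3) and is removed.
Among the remaining strategies, none is strictly dominated by another pure strategy of the same player, so the elimination stops.
Surviving strategies — Player 1: {B}; Player 2: {CR}.

CR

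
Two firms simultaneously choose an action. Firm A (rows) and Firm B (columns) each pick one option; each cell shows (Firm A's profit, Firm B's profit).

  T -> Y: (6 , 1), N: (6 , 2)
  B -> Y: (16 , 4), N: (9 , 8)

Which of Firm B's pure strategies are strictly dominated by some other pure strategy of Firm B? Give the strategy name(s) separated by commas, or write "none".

Y: dominated, since N does at least as well everywhere (T: 2>1, B: 8>4).
N is not dominated — it holds its own against Y at T (2>1).

Y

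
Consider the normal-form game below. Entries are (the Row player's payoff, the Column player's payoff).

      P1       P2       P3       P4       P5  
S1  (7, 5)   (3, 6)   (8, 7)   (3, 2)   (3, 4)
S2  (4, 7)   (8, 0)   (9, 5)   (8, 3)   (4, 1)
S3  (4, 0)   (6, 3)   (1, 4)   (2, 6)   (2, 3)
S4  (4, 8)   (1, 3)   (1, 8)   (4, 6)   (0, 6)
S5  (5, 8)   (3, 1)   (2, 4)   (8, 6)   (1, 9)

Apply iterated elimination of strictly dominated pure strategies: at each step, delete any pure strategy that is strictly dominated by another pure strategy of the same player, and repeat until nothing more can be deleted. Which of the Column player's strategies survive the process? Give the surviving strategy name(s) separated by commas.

P1, P3

The Row player's strategy S4 is strictly dominated by S5 (P1: 5>4, P2: 3>1, P3: 2>1, P4: 8>4, P5: 1>0) and is removed.
The Column player's strategy P2 is strictly dominated by P3 (S1: 7>6, S2: 5>0, S3: 4>3, S5: 4>1) and is removed.
For the Row player, S1 strictly dominates S3 on the remaining columns (P1: 7>4, P3: 8>1, P4: 3>2, P5: 3>2); eliminate S3.
For the Column player, P1 strictly dominates P4 on the remaining rows (S1: 5>2, S2: 7>3, S5: 8>6); eliminate P4.
Row S5 is eliminated: S1 beats it against every remaining column (P1: 7>5, P3: 8>2, P5: 3>1).
For the Column player, P1 strictly dominates P5 on the remaining rows (S1: 5>4, S2: 7>1); eliminate P5.
Among the remaining strategies, none is strictly dominated by another pure strategy of the same player, so the elimination stops.
Surviving strategies — the Row player: {S1, S2}; the Column player: {P1, P3}.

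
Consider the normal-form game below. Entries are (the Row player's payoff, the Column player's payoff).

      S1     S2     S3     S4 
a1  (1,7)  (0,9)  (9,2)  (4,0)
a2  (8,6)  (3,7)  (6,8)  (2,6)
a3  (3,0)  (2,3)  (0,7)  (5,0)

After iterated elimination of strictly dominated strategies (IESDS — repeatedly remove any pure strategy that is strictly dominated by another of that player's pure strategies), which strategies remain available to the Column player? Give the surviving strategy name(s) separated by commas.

S2, S3

For the Column player, S2 strictly dominates S1 on the remaining rows (a1: 9>7, a2: 7>6, a3: 3>0); eliminate S1.
For the Column player, S2 strictly dominates S4 on the remaining rows (a1: 9>0, a2: 7>6, a3: 3>0); eliminate S4.
For the Row player, a2 strictly dominates a3 on the remaining columns (S2: 3>2, S3: 6>0); eliminate a3.
Among the remaining strategies, none is strictly dominated by another pure strategy of the same player, so the elimination stops.
Surviving strategies — the Row player: {a1, a2}; the Column player: {S2, S3}.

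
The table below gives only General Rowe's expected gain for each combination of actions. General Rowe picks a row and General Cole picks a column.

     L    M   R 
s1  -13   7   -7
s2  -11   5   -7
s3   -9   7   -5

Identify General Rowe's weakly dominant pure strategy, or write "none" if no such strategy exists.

s3 vs s1: L: -9>-13, M: 7=7, R: -5>-7.
s3 vs s2: L: -9>-11, M: 7>5, R: -5>-7.
s3 is at least as good as every other strategy against every opponent action, so it is weakly dominant.

s3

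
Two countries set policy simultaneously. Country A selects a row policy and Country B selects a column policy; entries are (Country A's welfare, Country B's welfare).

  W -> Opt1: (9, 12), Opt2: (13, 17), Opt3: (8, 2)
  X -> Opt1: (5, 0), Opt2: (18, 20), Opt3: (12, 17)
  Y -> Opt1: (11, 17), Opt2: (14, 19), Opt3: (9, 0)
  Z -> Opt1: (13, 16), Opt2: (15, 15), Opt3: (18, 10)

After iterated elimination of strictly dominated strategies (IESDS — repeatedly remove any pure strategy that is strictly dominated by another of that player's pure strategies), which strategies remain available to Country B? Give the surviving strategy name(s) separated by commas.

Opt1, Opt2

Row W is eliminated: Y beats it against every remaining column (Opt1: 11>9, Opt2: 14>13, Opt3: 9>8).
Country A's strategy Y is strictly dominated by Z (Opt1: 13>11, Opt2: 15>14, Opt3: 18>9) and is removed.
Column Opt3 is eliminated: Opt2 beats it against every remaining row (X: 20>17, Z: 15>10).
Among the remaining strategies, none is strictly dominated by another pure strategy of the same player, so the elimination stops.
Surviving strategies — Country A: {X, Z}; Country B: {Opt1, Opt2}.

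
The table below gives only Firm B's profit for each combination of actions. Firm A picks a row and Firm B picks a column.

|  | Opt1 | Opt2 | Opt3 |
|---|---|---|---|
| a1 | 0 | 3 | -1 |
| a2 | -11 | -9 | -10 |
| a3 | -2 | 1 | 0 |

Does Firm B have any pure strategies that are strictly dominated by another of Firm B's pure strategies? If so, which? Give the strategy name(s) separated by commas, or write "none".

Opt2 strictly dominates Opt1 — a1: 3>0, a2: -9>-11, a3: 1>-2.
Nothing dominates Opt2: Opt1 at a1 (3>0); Opt3 at a1 (3>-1).
Opt2 strictly dominates Opt3 — a1: 3>-1, a2: -9>-10, a3: 1>0.

Opt1, Opt3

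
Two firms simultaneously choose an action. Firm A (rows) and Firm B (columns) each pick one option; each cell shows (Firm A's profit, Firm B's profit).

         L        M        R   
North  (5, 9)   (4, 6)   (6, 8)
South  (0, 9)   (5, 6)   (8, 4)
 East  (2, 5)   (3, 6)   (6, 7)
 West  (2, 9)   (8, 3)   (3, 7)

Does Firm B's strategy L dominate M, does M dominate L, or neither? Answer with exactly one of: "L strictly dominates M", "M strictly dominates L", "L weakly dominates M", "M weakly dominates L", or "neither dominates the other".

neither dominates the other

Compare L to M across every action of Firm A: North: 9>6, South: 9>6, East: 5<6, West: 9>3.
L does better at North, South, West but worse at East; neither strategy dominates the other.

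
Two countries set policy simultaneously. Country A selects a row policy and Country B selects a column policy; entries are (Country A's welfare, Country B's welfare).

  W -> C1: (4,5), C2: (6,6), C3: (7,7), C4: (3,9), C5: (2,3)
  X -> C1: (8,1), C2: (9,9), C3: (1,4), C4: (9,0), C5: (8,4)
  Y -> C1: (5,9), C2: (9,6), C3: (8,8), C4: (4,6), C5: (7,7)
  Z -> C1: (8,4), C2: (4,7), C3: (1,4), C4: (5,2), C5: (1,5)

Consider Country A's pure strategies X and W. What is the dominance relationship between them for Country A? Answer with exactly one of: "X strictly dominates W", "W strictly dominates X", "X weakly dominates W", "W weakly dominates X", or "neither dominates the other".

Compare X to W across every action of Country B: C1: 8>4, C2: 9>6, C3: 1<7, C4: 9>3, C5: 8>2.
X does better at C1, C2, C4, C5 but worse at C3; neither strategy dominates the other.

neither dominates the other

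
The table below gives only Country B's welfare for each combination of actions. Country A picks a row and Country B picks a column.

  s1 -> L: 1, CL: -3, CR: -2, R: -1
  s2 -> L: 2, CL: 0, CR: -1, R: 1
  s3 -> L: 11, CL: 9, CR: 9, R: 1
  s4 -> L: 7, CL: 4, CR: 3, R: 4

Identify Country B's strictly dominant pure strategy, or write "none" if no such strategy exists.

L vs CL: s1: 1>-3, s2: 2>0, s3: 11>9, s4: 7>4.
L vs CR: s1: 1>-2, s2: 2>-1, s3: 11>9, s4: 7>3.
L vs R: s1: 1>-1, s2: 2>1, s3: 11>1, s4: 7>4.
L strictly beats every other strategy against every opponent action, so it is strictly dominant.

L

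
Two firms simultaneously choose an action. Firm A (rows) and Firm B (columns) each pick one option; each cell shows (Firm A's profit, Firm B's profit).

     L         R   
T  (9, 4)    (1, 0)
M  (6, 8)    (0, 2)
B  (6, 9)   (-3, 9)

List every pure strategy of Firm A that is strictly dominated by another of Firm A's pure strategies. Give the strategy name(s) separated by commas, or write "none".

M, B

Nothing dominates T: M at L (9>6); B at L (9>6).
M is strictly dominated by T (L: 9>6, R: 1>0).
B is strictly dominated by T (L: 9>6, R: 1>-3).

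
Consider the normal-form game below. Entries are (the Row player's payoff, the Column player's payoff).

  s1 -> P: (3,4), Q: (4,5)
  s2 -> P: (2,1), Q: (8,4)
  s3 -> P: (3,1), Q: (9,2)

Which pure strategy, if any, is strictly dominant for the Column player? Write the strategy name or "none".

Q vs P: s1: 5>4, s2: 4>1, s3: 2>1.
Q strictly beats every other strategy against every opponent action, so it is strictly dominant.

Q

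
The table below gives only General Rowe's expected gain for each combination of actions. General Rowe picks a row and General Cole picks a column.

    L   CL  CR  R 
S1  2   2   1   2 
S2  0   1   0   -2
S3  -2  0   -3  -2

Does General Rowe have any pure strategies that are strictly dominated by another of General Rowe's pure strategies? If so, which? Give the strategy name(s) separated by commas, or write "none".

Nothing dominates S1: S2 at L (2>0); S3 at L (2>-2).
S1 strictly dominates S2 — L: 2>0, CL: 2>1, CR: 1>0, R: 2>-2.
S1 strictly dominates S3 — L: 2>-2, CL: 2>0, CR: 1>-3, R: 2>-2.

S2, S3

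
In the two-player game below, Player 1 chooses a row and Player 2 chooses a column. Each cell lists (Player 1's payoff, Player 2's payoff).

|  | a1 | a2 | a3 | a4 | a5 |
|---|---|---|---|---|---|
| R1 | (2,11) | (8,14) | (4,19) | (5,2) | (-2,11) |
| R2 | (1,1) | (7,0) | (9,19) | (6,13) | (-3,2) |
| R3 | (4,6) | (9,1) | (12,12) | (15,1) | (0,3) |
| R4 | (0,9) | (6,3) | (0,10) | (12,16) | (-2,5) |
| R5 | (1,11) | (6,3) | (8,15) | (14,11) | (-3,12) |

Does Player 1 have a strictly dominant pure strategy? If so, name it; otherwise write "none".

R3 vs R1: a1: 4>2, a2: 9>8, a3: 12>4, a4: 15>5, a5: 0>-2.
R3 vs R2: a1: 4>1, a2: 9>7, a3: 12>9, a4: 15>6, a5: 0>-3.
R3 vs R4: a1: 4>0, a2: 9>6, a3: 12>0, a4: 15>12, a5: 0>-2.
R3 vs R5: a1: 4>1, a2: 9>6, a3: 12>8, a4: 15>14, a5: 0>-3.
R3 strictly beats every other strategy against every opponent action, so it is strictly dominant.

R3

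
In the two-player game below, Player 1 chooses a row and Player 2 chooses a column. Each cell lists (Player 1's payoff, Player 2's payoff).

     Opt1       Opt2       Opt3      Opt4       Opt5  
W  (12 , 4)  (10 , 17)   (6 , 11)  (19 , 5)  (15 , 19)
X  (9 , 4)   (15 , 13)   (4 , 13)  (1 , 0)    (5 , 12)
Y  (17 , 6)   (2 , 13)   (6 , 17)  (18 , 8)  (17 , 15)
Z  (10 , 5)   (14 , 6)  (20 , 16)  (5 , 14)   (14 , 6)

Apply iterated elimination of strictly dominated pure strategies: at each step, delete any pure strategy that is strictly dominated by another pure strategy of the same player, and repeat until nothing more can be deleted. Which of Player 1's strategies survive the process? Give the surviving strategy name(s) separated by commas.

W, X, Y, Z

Column Opt1 is eliminated: Opt2 beats it against every remaining row (W: 17>4, X: 13>4, Y: 13>6, Z: 6>5).
Player 2's strategy Opt4 is strictly dominated by Opt3 (W: 11>5, X: 13>0, Y: 17>8, Z: 16>14) and is removed.
Among the remaining strategies, none is strictly dominated by another pure strategy of the same player, so the elimination stops.
Surviving strategies — Player 1: {W, X, Y, Z}; Player 2: {Opt2, Opt3, Opt5}.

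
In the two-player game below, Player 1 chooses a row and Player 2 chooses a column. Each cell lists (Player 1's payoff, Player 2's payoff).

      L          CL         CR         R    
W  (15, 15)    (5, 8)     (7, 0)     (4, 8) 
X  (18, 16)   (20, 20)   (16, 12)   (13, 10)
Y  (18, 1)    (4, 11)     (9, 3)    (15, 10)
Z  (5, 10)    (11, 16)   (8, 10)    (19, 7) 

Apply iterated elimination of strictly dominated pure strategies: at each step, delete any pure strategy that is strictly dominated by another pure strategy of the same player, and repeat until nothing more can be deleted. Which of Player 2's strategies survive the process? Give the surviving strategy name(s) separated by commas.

Player 1's strategy W is strictly dominated by X (L: 18>15, CL: 20>5, CR: 16>7, R: 13>4) and is removed.
Player 2's strategy L is strictly dominated by CL (X: 20>16, Y: 11>1, Z: 16>10) and is removed.
Player 2's strategy CR is strictly dominated by CL (X: 20>12, Y: 11>3, Z: 16>10) and is removed.
For Player 1, Z strictly dominates Y on the remaining columns (CL: 11>4, R: 19>15); eliminate Y.
For Player 2, CL strictly dominates R on the remaining rows (X: 20>10, Z: 16>7); eliminate R.
For Player 1, X strictly dominates Z on the remaining columns (CL: 20>11); eliminate Z.
Among the remaining strategies, none is strictly dominated by another pure strategy of the same player, so the elimination stops.
Surviving strategies — Player 1: {X}; Player 2: {CL}.

CL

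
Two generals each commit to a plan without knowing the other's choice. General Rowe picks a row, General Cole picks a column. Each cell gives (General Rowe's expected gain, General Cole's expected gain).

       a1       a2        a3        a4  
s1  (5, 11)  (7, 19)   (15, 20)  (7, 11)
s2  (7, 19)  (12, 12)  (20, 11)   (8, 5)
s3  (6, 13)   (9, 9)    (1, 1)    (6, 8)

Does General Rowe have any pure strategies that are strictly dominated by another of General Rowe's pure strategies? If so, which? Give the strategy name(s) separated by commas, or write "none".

s1 is strictly dominated by s2 (a1: 7>5, a2: 12>7, a3: 20>15, a4: 8>7).
Nothing dominates s2: s1 at a1 (7>5); s3 at a1 (7>6).
s2 strictly dominates s3 — a1: 7>6, a2: 12>9, a3: 20>1, a4: 8>6.

s1, s3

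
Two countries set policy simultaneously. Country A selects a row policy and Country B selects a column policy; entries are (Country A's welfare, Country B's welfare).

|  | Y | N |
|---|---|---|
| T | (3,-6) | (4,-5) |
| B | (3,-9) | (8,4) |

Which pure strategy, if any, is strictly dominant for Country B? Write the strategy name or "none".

N vs Y: T: -5>-6, B: 4>-9.
N strictly beats every other strategy against every opponent action, so it is strictly dominant.

N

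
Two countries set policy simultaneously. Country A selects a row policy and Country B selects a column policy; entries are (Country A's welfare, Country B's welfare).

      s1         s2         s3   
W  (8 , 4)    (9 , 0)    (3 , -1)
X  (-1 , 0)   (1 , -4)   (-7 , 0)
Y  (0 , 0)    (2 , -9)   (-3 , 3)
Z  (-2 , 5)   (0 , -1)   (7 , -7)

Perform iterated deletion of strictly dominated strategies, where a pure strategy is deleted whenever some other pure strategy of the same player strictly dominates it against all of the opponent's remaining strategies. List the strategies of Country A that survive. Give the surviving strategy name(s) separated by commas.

W

For Country A, W strictly dominates X on the remaining columns (s1: 8>-1, s2: 9>1, s3: 3>-7); eliminate X.
Row Y is eliminated: W beats it against every remaining column (s1: 8>0, s2: 9>2, s3: 3>-3).
Country B's strategy s2 is strictly dominated by s1 (W: 4>0, Z: 5>-1) and is removed.
Column s3 is eliminated: s1 beats it against every remaining row (W: 4>-1, Z: 5>-7).
Country A's strategy Z is strictly dominated by W (s1: 8>-2) and is removed.
Among the remaining strategies, none is strictly dominated by another pure strategy of the same player, so the elimination stops.
Surviving strategies — Country A: {W}; Country B: {s1}.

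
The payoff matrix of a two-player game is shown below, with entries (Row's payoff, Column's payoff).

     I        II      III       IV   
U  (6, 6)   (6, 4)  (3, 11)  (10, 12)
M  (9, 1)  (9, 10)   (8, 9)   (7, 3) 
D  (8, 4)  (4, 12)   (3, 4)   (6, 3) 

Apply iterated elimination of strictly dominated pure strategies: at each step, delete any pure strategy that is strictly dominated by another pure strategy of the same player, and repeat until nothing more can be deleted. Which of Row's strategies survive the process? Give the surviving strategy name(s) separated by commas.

Row D is eliminated: M beats it against every remaining column (I: 9>8, II: 9>4, III: 8>3, IV: 7>6).
For Column, III strictly dominates I on the remaining rows (U: 11>6, M: 9>1); eliminate I.
Among the remaining strategies, none is strictly dominated by another pure strategy of the same player, so the elimination stops.
Surviving strategies — Row: {U, M}; Column: {II, III, IV}.

U, M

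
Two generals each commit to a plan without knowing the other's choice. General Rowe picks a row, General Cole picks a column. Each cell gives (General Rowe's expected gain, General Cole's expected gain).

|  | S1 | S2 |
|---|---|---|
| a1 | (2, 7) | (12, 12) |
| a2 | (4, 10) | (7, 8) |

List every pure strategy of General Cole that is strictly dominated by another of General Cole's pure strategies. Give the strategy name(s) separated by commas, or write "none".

none

S1 is not dominated — it holds its own against S2 at a2 (10>8).
S2 is not dominated — it holds its own against S1 at a1 (12>7).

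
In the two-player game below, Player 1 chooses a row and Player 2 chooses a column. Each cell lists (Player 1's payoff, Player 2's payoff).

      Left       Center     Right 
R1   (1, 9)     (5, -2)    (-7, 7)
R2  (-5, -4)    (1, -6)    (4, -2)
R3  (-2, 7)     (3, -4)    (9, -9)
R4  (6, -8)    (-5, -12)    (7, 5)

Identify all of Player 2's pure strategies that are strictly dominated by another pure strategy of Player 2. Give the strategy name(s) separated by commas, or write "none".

Left: no other strategy beats it everywhere (Center at R1 (9>-2); Right at R1 (9>7)).
Left strictly dominates Center — R1: 9>-2, R2: -4>-6, R3: 7>-4, R4: -8>-12.
Right: no other strategy beats it everywhere (Left at R2 (-2>-4); Center at R1 (7>-2)).

Center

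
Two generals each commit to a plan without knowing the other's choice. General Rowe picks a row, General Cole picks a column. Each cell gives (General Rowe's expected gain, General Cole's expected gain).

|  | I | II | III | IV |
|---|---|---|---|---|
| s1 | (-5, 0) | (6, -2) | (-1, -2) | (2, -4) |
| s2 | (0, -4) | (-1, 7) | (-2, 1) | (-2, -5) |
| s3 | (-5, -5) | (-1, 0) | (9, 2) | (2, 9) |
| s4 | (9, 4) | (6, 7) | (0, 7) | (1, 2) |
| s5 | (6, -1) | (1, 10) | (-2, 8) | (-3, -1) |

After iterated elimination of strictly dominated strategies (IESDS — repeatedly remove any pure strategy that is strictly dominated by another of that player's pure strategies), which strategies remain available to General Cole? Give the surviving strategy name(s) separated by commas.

Row s2 is eliminated: s4 beats it against every remaining column (I: 9>0, II: 6>-1, III: 0>-2, IV: 1>-2).
Row s5 is eliminated: s4 beats it against every remaining column (I: 9>6, II: 6>1, III: 0>-2, IV: 1>-3).
Among the remaining strategies, none is strictly dominated by another pure strategy of the same player, so the elimination stops.
Surviving strategies — General Rowe: {s1, s3, s4}; General Cole: {I, II, III, IV}.

I, II, III, IV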